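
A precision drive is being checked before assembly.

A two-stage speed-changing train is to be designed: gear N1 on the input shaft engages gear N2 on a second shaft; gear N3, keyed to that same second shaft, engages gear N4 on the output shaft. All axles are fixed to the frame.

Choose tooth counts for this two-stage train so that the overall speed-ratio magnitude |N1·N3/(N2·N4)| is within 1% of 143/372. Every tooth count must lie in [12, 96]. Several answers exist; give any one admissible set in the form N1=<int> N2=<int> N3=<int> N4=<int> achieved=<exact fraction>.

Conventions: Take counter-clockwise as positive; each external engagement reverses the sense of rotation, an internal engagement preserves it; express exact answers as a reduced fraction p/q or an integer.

N1=13 N2=12 N3=22 N4=62 achieved=143/372

class = fixed-axis compound train [2-stage, 143/372 wanted]
target = 143/372 in lowest terms: an exact hit needs N1·N3 = k·143 and N2·N4 = k·372 for one integer k, every count in [12, 96]; additionally prefer no 1:1 stage (N1 ≠ N2, N3 ≠ N4)
k = 1: no 1:1-free in-range split of k·143 and k·372 into factor pairs; take k = 2
k = 2: N1·N3 = 286 = 13·22, N2·N4 = 744 = 12·62
achieved = 13·22/(12·62) = 143/372; |achieved − target| = 0 ≤ 143/37200 ✓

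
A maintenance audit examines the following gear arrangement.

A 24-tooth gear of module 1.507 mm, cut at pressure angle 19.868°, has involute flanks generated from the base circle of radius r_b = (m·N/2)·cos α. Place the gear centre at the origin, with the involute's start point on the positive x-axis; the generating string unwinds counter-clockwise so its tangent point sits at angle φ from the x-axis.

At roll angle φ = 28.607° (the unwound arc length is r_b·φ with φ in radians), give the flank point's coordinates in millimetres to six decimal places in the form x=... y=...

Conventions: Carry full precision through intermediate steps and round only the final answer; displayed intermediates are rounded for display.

x=18.997195 y=0.688186

recognized (one wheel, involute flank): single-mesh tooth geometry, m = 1.507, N = 24
pitch radius r_p = m·N/2 = 1.507·24/2 = 18.084000
base radius r_b = r_p·cos α = 18.084000·cos 19.868° = 17.007606
roll angle φ = 28.607° = 0.49928634 rad
x = r_b·(cos φ + φ·sin φ) = 18.997195
y = r_b·(sin φ − φ·cos φ) = 0.688186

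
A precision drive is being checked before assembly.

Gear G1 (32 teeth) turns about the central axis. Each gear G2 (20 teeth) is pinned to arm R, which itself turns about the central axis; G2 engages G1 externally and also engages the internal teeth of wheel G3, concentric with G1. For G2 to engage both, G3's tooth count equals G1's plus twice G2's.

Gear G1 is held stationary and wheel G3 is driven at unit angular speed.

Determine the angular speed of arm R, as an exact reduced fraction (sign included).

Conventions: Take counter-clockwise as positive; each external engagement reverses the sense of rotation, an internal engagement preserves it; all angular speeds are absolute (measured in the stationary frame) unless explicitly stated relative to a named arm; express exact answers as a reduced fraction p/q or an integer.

class = planetary set [G3 = 32+2·20 = 72; Willis about the carrier]
ring teeth: 32 + 2·20 = 72
32(ω_sun−ω_arm) = −72(ω_ring−ω_arm),  ω_sun = 0, ω_ring = 1
32(0−ω_arm) = −72(1−ω_arm)  ⇒  104·ω_arm = 72  ⇒  ω_arm = 9/13
exact speed ratio = 9/13

9/13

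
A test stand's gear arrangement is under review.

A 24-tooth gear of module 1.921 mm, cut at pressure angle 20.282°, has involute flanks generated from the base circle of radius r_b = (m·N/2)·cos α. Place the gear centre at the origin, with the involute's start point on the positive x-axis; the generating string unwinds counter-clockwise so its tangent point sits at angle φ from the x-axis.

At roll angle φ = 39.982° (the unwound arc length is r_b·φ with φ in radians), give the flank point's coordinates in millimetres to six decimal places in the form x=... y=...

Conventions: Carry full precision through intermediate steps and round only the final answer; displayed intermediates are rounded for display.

topology: single-mesh involute geometry — m = 1.921, N = 24
pitch radius r_p = m·N/2 = 1.921·24/2 = 23.052000
base radius r_b = r_p·cos α = 23.052000·cos 20.282° = 21.622727
roll angle φ = 39.982° = 0.69781754 rad
x = r_b·(cos φ + φ·sin φ) = 26.263545
y = r_b·(sin φ − φ·cos φ) = 2.331941

x=26.263545 y=2.331941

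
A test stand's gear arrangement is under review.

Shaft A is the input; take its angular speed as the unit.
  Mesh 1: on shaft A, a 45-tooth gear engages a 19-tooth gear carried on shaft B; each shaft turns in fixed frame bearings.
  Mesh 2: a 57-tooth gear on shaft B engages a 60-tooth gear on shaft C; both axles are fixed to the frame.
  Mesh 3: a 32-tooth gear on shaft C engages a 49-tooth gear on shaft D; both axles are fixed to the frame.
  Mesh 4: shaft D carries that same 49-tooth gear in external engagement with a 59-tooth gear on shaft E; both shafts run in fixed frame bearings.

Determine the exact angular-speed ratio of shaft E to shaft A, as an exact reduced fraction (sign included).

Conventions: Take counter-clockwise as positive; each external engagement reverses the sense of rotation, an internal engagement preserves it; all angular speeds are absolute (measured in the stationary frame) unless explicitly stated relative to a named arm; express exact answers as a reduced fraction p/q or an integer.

class = fixed-axis compound train [4 meshes; 4 ratios multiply, 4 sense flips]
mesh 1 [45T→19T]: running ratio 45/19, sense −
mesh 2 [57T→60T]: running ratio 9/4, sense +
mesh 3 [32T→49T]: running ratio 72/49, sense −
mesh 4 [49T→59T]: running ratio 72/59, sense +
ω_out/ω_in = 72/59

72/59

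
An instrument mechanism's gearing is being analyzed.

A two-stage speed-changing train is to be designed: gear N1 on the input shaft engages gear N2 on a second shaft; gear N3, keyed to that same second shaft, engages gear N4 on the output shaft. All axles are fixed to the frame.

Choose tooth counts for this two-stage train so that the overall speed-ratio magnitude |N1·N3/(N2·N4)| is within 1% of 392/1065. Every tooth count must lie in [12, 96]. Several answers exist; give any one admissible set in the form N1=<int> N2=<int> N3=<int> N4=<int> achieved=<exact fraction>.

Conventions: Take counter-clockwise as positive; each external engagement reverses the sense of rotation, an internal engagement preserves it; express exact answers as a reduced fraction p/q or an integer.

class = fixed-axis compound train [2-stage, 392/1065 wanted]
target = 392/1065 in lowest terms: an exact hit needs N1·N3 = k·392 and N2·N4 = k·1065 for one integer k, every count in [12, 96]; additionally prefer no 1:1 stage (N1 ≠ N2, N3 ≠ N4)
k = 1: N1·N3 = 392 = 14·28, N2·N4 = 1065 = 15·71
achieved = 14·28/(15·71) = 392/1065; |achieved − target| = 0 ≤ 98/26625 ✓

N1=14 N2=15 N3=28 N4=71 achieved=392/1065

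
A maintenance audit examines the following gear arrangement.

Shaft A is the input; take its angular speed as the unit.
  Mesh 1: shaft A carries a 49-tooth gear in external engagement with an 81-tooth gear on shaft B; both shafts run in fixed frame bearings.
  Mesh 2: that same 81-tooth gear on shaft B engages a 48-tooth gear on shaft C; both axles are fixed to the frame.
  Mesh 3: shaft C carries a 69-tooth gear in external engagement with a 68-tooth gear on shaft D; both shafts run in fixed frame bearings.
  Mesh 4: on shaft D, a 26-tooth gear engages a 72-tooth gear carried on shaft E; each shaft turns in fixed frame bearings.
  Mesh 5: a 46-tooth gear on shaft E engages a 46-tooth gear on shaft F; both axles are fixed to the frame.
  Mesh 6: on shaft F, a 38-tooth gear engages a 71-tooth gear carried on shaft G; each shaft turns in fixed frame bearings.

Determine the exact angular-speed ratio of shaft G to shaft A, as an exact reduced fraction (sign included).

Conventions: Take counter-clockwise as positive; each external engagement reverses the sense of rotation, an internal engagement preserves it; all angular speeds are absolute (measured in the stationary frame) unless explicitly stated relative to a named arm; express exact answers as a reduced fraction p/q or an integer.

class = fixed-axis compound train [6 meshes; 6 ratios multiply, 6 sense flips]
mesh 1 [49T→81T]: running ratio 49/81, sense −
mesh 2 [81T→48T]: running ratio 49/48, sense +
mesh 3 [69T→68T]: running ratio 1127/1088, sense −
mesh 4 [26T→72T]: running ratio 14651/39168, sense +
mesh 5 [46T→46T]: running ratio 14651/39168, sense −
mesh 6 [38T→71T]: running ratio 278369/1390464, sense +
ω_out/ω_in = 278369/1390464

278369/1390464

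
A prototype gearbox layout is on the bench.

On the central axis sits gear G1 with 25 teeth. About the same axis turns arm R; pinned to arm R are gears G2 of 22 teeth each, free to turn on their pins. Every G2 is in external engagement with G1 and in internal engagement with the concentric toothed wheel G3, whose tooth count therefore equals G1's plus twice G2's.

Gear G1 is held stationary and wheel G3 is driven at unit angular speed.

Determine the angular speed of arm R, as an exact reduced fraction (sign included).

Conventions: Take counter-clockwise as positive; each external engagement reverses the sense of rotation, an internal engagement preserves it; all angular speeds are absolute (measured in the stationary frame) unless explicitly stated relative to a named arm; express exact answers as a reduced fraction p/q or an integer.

recognized (axles ride arm R): planetary set, 25/22/69 teeth
ring teeth: 25 + 2·22 = 69
25(ω_sun−ω_arm) = −69(ω_ring−ω_arm),  ω_sun = 0, ω_ring = 1
25(0−ω_arm) = −69(1−ω_arm)  ⇒  94·ω_arm = 69  ⇒  ω_arm = 69/94
exact speed ratio = 69/94

69/94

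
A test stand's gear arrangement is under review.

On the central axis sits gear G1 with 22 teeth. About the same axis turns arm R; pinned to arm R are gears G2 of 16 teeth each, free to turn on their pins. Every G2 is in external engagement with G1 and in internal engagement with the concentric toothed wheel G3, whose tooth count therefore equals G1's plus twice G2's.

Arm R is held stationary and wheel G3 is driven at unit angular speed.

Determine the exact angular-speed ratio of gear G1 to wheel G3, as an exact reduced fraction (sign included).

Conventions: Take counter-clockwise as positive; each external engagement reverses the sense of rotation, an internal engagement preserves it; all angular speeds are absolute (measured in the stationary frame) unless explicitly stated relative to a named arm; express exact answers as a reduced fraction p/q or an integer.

-27/11

recognized (axles ride arm R): planetary set, 22/16/54 teeth
ring teeth: 22 + 2·16 = 54
22(ω_sun−ω_arm) = −54(ω_ring−ω_arm),  ω_arm = 0, ω_ring = 1
ω_sun = 0 − (54/22)(1−0) = -27/11
ω_out/ω_in = -27/11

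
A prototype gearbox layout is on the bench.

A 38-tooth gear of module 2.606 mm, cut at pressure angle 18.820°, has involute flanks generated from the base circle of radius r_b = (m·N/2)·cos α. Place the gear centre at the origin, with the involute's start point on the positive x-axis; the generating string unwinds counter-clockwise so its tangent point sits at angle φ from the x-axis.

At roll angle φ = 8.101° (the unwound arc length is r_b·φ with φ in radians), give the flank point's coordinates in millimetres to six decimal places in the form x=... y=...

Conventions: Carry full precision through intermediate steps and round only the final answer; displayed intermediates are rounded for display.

single-mesh involute tooth geometry (38T wheel at module 2.606)
pitch radius r_p = m·N/2 = 2.606·38/2 = 49.514000
base radius r_b = r_p·cos α = 49.514000·cos 18.820° = 46.866819
roll angle φ = 8.101° = 0.14138912 rad
x = r_b·(cos φ + φ·sin φ) = 47.332935
y = r_b·(sin φ − φ·cos φ) = 0.044068

x=47.332935 y=0.044068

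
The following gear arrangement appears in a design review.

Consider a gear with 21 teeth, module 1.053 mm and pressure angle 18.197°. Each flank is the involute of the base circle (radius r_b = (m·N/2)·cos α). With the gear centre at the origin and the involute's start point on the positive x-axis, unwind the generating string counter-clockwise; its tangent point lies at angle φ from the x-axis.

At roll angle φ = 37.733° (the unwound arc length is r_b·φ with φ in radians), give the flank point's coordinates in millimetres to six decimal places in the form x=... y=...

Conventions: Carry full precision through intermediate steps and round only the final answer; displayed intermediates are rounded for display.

recognized (one wheel, involute flank): single-mesh tooth geometry, m = 1.053, N = 21
pitch radius r_p = m·N/2 = 1.053·21/2 = 11.056500
base radius r_b = r_p·cos α = 11.056500·cos 18.197° = 10.503547
roll angle φ = 37.733° = 0.65856509 rad
x = r_b·(cos φ + φ·sin φ) = 12.540201
y = r_b·(sin φ − φ·cos φ) = 0.957319

x=12.540201 y=0.957319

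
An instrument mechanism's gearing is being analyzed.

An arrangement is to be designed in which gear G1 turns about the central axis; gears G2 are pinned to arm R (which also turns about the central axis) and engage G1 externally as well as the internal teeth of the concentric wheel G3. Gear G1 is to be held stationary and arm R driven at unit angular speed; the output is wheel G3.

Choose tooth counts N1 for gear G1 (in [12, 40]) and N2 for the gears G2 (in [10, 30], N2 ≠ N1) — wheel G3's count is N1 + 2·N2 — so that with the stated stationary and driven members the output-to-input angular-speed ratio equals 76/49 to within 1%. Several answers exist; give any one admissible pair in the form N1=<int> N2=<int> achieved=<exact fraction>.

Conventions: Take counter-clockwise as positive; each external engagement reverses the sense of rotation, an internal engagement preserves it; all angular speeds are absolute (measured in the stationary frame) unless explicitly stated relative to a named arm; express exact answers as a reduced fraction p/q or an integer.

N1=27 N2=11 achieved=76/49

topology: planetary set — design target 76/49, arm = carrier (Willis)
Willis with ω_sun = 0: ω_ring/ω_arm = (N1+N3)/N3; set equal to 76/49  ⇒  N3/N1 = 1/(76/49 − 1) = 49/27
N3 = N1 + 2·N2  ⇒  N2/N1 = (N3/N1 − 1)/2 = (49/27 − 1)/2 = 11/27
smallest multiple with N1 ≥ 12 and N2 ≥ 10: k = 1  ⇒  N1 = 1·27 = 27, N2 = 1·11 = 11 (N1 ≤ 40, N2 ≤ 30, N2 ≠ N1 ✓), N3 = 27 + 2·11 = 49
check: (N1+N3)/N3 with N1 = 27, N3 = 49 gives 76/49; |achieved − target| = 0 ≤ 19/1225 ✓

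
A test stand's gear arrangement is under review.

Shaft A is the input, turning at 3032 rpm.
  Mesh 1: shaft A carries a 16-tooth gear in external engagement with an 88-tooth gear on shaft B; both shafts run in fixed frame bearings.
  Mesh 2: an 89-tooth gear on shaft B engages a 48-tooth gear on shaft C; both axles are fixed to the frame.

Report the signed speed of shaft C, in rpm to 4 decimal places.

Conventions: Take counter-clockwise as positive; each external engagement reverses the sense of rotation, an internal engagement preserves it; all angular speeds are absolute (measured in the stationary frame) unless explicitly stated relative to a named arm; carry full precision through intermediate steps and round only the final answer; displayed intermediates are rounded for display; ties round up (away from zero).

2-mesh fixed-axis compound train (all bearings frame-fixed)
mesh 1 [16T→88T]: ω = 3032.0000×16/88 = 551.2727 rpm, sense flips to −
mesh 2 [89T→48T]: ω = 551.2727×89/48 = 1022.1515 rpm, sense flips to +
signed output speed = +1022.1515 rpm

+1022.1515 rpm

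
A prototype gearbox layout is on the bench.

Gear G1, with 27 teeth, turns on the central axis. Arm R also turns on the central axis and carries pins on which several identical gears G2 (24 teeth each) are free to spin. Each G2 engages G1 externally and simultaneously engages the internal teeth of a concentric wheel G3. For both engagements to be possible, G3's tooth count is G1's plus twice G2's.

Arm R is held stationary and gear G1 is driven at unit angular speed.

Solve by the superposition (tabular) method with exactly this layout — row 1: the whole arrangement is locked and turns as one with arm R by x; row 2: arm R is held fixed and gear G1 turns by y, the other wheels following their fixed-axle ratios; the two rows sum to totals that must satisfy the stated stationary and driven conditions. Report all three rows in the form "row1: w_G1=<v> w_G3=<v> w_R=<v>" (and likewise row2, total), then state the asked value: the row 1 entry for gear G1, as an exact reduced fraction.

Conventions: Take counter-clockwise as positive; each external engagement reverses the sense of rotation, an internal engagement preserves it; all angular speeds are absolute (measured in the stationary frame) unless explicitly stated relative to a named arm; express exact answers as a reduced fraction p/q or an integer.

row1: w_G1=0 w_G3=0 w_R=0
row2: w_G1=1 w_G3=-9/25 w_R=0
total: w_G1=1 w_G3=-9/25 w_R=0
asked value: 0

recognized (axles ride arm R): planetary set, 27/24/75 teeth
row 1 (train locked, turned with arm): all members turn x
row 2 (arm held, sun turns y): ω_ring = −(27/75)·y, ω_arm = 0
boundary: total ω_arm = x = 0 and total ω_sun = x + y = 1  ⇒  y = 1, x = 0
row 2 ring = −(27/75)·1 = -9/25
totals (row 1 + row 2): sun 0 + 1 = 1, ring 0 + (-9/25) = -9/25, arm 0 + 0 = 0
asked cell (row1, sun) = 0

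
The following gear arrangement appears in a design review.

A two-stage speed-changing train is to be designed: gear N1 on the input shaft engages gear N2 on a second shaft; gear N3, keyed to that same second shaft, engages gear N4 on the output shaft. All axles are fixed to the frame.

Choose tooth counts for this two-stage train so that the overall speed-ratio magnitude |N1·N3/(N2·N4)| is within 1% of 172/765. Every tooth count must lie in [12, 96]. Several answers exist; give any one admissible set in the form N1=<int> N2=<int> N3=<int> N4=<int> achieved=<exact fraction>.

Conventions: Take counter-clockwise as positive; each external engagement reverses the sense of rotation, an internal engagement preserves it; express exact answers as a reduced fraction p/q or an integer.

2-stage fixed-axis compound train for ratio 172/765
target = 172/765 in lowest terms: an exact hit needs N1·N3 = k·172 and N2·N4 = k·765 for one integer k, every count in [12, 96]; additionally prefer no 1:1 stage (N1 ≠ N2, N3 ≠ N4)
k = 1…2: no 1:1-free in-range split of k·172 and k·765 into factor pairs; take k = 3
k = 3: N1·N3 = 516 = 12·43, N2·N4 = 2295 = 27·85
achieved = 12·43/(27·85) = 172/765; |achieved − target| = 0 ≤ 43/19125 ✓

N1=12 N2=27 N3=43 N4=85 achieved=172/765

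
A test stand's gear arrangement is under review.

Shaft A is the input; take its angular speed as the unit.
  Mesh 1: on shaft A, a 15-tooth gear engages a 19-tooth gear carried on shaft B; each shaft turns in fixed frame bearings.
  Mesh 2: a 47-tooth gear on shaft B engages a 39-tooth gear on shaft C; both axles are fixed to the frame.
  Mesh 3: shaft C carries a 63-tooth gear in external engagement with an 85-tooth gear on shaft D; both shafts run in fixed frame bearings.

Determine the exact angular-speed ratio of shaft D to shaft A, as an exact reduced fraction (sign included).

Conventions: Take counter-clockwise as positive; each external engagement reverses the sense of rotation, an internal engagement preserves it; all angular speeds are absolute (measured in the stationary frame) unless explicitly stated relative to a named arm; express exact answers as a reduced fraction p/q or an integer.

-2961/4199

class = fixed-axis compound train [3 meshes; 3 ratios multiply, 3 sense flips]
mesh 1 [15T→19T]: running ratio 15/19, sense −
mesh 2 [47T→39T]: running ratio 235/247, sense +
mesh 3 [63T→85T]: running ratio 2961/4199, sense −
ω_out/ω_in = -2961/4199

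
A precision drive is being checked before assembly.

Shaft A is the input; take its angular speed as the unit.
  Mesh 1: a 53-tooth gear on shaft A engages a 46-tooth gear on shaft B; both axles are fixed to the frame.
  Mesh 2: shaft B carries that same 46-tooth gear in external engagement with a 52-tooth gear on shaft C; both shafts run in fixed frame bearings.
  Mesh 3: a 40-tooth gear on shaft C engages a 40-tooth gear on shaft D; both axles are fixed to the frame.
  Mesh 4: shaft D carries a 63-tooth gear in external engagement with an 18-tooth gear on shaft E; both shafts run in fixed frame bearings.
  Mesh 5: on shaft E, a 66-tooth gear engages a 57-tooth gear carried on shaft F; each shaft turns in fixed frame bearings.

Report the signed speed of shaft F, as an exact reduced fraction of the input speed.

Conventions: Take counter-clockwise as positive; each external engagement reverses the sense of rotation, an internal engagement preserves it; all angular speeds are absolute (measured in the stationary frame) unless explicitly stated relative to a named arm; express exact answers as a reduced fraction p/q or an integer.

5-mesh fixed-axis compound train (all bearings frame-fixed)
mesh 1 [53T→46T]: |ω|/ω_in = 1×53/46 = 53/46, sense flips to −
mesh 2 [46T→52T]: |ω|/ω_in = (53/46)×46/52 = 53/52, sense flips to +
mesh 3 [40T→40T]: |ω|/ω_in = (53/52)×40/40 = 53/52, sense flips to −
mesh 4 [63T→18T]: |ω|/ω_in = (53/52)×63/18 = 371/104, sense flips to +
mesh 5 [66T→57T]: |ω|/ω_in = (371/104)×66/57 = 4081/988, sense flips to −
signed output speed (× input speed) = -4081/988

-4081/988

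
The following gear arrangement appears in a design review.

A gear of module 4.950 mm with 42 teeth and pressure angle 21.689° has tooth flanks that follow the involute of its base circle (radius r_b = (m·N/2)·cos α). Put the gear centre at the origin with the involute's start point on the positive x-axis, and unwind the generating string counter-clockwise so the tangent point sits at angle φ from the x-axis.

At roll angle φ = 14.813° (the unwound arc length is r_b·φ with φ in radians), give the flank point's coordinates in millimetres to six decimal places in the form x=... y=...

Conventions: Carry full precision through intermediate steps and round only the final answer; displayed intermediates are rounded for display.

topology: single-mesh involute geometry — m = 4.950, N = 42
pitch radius r_p = m·N/2 = 4.950·42/2 = 103.950000
base radius r_b = r_p·cos α = 103.950000·cos 21.689° = 96.590708
roll angle φ = 14.813° = 0.25853562 rad
x = r_b·(cos φ + φ·sin φ) = 99.765060
y = r_b·(sin φ − φ·cos φ) = 0.552675

x=99.765060 y=0.552675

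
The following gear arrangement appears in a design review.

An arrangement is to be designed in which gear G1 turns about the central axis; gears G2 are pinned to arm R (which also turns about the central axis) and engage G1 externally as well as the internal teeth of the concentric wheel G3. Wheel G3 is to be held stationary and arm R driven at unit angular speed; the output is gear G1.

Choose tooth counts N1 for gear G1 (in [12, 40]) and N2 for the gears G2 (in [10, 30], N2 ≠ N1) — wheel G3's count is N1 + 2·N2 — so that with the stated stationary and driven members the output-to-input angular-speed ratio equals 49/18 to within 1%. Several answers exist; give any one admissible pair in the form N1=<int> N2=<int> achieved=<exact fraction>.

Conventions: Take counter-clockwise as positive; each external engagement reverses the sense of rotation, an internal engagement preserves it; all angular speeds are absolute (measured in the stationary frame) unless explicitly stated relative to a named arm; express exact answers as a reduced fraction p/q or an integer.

N1=36 N2=13 achieved=49/18

topology: planetary set — design target 49/18, arm = carrier (Willis)
Willis with ω_ring = 0: ω_sun/ω_arm = (N1+N3)/N1; set equal to 49/18  ⇒  N3/N1 = 49/18 − 1 = 31/18
N3 = N1 + 2·N2  ⇒  N2/N1 = (N3/N1 − 1)/2 = (31/18 − 1)/2 = 13/36
smallest multiple with N1 ≥ 12 and N2 ≥ 10: k = 1  ⇒  N1 = 1·36 = 36, N2 = 1·13 = 13 (N1 ≤ 40, N2 ≤ 30, N2 ≠ N1 ✓), N3 = 36 + 2·13 = 62
check: (N1+N3)/N1 with N1 = 36, N3 = 62 gives 49/18; |achieved − target| = 0 ≤ 49/1800 ✓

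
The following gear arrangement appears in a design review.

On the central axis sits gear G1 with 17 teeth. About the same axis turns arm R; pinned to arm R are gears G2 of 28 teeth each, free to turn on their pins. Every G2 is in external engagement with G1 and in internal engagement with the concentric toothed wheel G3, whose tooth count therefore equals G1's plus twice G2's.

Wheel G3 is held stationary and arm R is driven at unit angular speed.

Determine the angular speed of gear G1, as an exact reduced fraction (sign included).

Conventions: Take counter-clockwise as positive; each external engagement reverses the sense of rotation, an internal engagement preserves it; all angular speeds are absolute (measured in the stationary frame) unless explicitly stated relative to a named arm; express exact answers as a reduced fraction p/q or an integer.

planetary set (17T centre, 28T on arm, 73T internal) — Willis relation
ring teeth: 17 + 2·28 = 73
17(ω_sun−ω_arm) = −73(ω_ring−ω_arm),  ω_ring = 0, ω_arm = 1
ω_sun = 1 − (73/17)(0−1) = 90/17
exact speed ratio = 90/17

90/17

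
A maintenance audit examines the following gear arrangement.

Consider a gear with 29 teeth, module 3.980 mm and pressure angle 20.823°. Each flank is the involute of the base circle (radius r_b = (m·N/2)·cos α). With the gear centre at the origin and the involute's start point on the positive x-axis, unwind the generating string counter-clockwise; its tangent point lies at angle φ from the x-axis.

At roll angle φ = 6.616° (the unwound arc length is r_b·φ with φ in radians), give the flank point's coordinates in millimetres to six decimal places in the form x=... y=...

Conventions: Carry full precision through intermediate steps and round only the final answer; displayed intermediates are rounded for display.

x=54.298971 y=0.027646

topology: single-mesh involute geometry — m = 3.980, N = 29
pitch radius r_p = m·N/2 = 3.980·29/2 = 57.710000
base radius r_b = r_p·cos α = 57.710000·cos 20.823° = 53.940559
roll angle φ = 6.616° = 0.11547098 rad
x = r_b·(cos φ + φ·sin φ) = 54.298971
y = r_b·(sin φ − φ·cos φ) = 0.027646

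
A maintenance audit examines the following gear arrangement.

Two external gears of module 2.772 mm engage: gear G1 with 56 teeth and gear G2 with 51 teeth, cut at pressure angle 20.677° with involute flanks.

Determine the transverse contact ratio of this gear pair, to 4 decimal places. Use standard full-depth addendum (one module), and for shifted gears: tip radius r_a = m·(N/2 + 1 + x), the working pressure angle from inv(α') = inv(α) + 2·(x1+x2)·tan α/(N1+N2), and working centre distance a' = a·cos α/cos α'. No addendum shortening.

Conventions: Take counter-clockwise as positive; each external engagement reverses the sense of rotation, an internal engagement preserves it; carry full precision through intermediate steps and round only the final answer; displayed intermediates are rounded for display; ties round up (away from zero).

1.7299

single-mesh involute tooth geometry (56T engaging 51T at module 2.772)
base radii: r_b1 = 72.616431, r_b2 = 66.132821
tip radii: r_a1 = 80.388000, r_a2 = 73.458000
no profile shift: α' = α, a' = a
action lengths: √(r_a1²−r_b1²) = 34.483104, √(r_a2²−r_b2²) = 31.976987
base pitch p_b = π·m·cos α = 8.147545
CR = (34.483104 + 31.976987 − 148.302000·sin 20.67700°)/8.147545 = 1.729939
contact ratio ≈ 1.7299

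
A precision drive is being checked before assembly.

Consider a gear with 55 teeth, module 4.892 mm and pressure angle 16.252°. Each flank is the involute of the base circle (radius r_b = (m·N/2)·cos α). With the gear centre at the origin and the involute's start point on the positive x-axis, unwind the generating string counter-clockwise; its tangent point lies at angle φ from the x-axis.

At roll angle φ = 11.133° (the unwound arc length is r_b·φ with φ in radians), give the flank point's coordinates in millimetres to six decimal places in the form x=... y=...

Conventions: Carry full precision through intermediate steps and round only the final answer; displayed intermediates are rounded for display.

class = single-mesh tooth geometry [base-circle involute, m = 4.892, 55T]
pitch radius r_p = m·N/2 = 4.892·55/2 = 134.530000
base radius r_b = r_p·cos α = 134.530000·cos 16.252° = 129.154193
roll angle φ = 11.133° = 0.19430751 rad
x = r_b·(cos φ + φ·sin φ) = 131.569362
y = r_b·(sin φ − φ·cos φ) = 0.314641

x=131.569362 y=0.314641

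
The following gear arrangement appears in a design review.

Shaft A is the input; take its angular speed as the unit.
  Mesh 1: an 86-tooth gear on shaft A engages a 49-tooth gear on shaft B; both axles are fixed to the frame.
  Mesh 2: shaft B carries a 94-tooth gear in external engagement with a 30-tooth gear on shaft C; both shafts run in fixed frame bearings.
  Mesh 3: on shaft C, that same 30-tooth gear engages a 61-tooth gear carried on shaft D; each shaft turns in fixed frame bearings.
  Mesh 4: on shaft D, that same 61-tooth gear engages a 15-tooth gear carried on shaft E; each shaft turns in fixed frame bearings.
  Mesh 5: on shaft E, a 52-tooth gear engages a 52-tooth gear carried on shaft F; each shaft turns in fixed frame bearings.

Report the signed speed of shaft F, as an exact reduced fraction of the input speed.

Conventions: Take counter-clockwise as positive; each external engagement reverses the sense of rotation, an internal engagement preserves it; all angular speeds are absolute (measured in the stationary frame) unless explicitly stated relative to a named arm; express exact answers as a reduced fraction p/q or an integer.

-8084/735

5-mesh fixed-axis compound train (all bearings frame-fixed)
mesh 1 [86T→49T]: |ω|/ω_in = 1×86/49 = 86/49, sense flips to −
mesh 2 [94T→30T]: |ω|/ω_in = (86/49)×94/30 = 4042/735, sense flips to +
mesh 3 [30T→61T]: |ω|/ω_in = (4042/735)×30/61 = 8084/2989, sense flips to −
mesh 4 [61T→15T]: |ω|/ω_in = (8084/2989)×61/15 = 8084/735, sense flips to +
mesh 5 [52T→52T]: |ω|/ω_in = (8084/735)×52/52 = 8084/735, sense flips to −
signed output speed (× input speed) = -8084/735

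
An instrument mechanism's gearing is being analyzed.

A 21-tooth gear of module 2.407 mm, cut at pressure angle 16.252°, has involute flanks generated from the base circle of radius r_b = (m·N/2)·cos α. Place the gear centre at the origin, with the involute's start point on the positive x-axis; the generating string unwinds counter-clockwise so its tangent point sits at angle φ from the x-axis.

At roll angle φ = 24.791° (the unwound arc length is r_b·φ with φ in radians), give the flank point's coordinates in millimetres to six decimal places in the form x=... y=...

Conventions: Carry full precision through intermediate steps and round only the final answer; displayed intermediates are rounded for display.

topology: single-mesh involute geometry — m = 2.407, N = 21
pitch radius r_p = m·N/2 = 2.407·21/2 = 25.273500
base radius r_b = r_p·cos α = 25.273500·cos 16.252° = 24.263573
roll angle φ = 24.791° = 0.43268457 rad
x = r_b·(cos φ + φ·sin φ) = 26.429633
y = r_b·(sin φ − φ·cos φ) = 0.642977

x=26.429633 y=0.642977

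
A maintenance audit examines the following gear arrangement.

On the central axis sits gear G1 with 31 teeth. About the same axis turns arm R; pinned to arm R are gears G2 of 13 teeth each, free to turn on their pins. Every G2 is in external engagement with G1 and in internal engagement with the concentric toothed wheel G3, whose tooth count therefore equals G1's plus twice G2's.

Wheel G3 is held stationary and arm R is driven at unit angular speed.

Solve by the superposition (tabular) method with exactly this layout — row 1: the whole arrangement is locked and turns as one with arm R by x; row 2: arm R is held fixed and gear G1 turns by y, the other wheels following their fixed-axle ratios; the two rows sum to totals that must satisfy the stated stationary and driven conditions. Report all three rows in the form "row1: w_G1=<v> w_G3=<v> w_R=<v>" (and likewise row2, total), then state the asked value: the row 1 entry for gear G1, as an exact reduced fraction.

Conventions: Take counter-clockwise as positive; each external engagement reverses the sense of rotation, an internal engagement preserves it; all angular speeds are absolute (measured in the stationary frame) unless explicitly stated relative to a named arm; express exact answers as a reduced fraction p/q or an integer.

row1: w_G1=1 w_G3=1 w_R=1
row2: w_G1=57/31 w_G3=-1 w_R=0
total: w_G1=88/31 w_G3=0 w_R=1
asked value: 1

recognized (axles ride arm R): planetary set, 31/13/57 teeth
row 1: whole set turns with the arm by x
row 2 (arm held, sun turns y): ω_ring = −(31/57)·y, ω_arm = 0
boundary: total ω_ring = x − (31/57)·y = 0 and total ω_arm = x = 1  ⇒  y = 57/31, x = 1
row 2 ring = −(31/57)·57/31 = -1
totals (row 1 + row 2): sun 1 + 57/31 = 88/31, ring 1 + (-1) = 0, arm 1 + 0 = 1
asked cell (row1, sun) = 1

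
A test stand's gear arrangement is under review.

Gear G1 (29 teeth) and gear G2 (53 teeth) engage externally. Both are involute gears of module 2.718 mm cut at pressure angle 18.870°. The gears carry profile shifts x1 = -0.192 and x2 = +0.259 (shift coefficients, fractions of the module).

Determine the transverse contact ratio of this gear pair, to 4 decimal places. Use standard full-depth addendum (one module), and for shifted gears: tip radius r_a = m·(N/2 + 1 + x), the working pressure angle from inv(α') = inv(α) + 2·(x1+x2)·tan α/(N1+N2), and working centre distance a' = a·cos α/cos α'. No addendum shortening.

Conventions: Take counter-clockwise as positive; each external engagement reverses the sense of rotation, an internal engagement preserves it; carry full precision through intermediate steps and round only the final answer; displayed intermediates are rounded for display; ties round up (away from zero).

topology: single-mesh involute geometry — m = 2.718, 29T/53T pair
base radii: r_b1 = 37.292849, r_b2 = 68.155897
tip radii: r_a1 = 41.607144, r_a2 = 75.448962
inv(α') = inv(18.870°) + 2·(-0.192+0.259)·tan α/(29+53) = 0.01300656  ⇒  α' = 19.13976°
a' = a·cos α / cos α' = 111.4380·cos 18.870°/cos 19.13976° = 111.618857
action lengths: √(r_a1²−r_b1²) = 18.449873, √(r_a2²−r_b2²) = 32.362318
base pitch p_b = π·m·cos α = 8.079927
CR = (18.449873 + 32.362318 − 111.618857·sin 19.13976°)/8.079927 = 1.759337
contact ratio ≈ 1.7593

1.7593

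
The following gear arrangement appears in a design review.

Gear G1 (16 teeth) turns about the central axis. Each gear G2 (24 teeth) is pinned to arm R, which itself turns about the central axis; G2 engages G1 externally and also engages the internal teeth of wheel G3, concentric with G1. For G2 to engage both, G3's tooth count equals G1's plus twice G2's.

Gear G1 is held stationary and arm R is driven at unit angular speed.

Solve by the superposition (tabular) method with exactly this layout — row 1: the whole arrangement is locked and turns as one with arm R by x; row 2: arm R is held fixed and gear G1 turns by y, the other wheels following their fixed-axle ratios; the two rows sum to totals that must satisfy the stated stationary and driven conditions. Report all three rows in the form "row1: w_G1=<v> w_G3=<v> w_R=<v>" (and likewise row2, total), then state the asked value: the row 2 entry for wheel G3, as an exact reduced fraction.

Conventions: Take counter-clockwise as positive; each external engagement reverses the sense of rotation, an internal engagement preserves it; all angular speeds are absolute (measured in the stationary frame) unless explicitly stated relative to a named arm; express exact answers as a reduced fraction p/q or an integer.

row1: w_G1=1 w_G3=1 w_R=1
row2: w_G1=-1 w_G3=1/4 w_R=0
total: w_G1=0 w_G3=5/4 w_R=1
asked value: 1/4

recognized (axles ride arm R): planetary set, 16/24/64 teeth
row 1: whole set turns with the arm by x
superposition row 2 [arm held]: sun y, ring −(16/64)·y, arm 0
boundary: total ω_sun = x + y = 0 and total ω_arm = x = 1  ⇒  y = -1, x = 1
row 2 ring = −(16/64)·(-1) = 1/4
totals (row 1 + row 2): sun 1 + (-1) = 0, ring 1 + 1/4 = 5/4, arm 1 + 0 = 1
asked cell (row2, ring) = 1/4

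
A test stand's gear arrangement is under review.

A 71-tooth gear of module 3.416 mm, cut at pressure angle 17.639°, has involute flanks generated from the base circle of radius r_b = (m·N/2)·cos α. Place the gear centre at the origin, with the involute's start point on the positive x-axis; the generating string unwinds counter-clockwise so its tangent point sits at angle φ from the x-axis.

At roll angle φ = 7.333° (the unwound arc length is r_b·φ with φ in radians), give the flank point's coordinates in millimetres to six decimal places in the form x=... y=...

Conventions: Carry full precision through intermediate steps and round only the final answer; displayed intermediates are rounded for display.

single-mesh involute tooth geometry (71T wheel at module 3.416)
pitch radius r_p = m·N/2 = 3.416·71/2 = 121.268000
base radius r_b = r_p·cos α = 121.268000·cos 17.639° = 115.566540
roll angle φ = 7.333° = 0.12798499 rad
x = r_b·(cos φ + φ·sin φ) = 116.509167
y = r_b·(sin φ − φ·cos φ) = 0.080626

x=116.509167 y=0.080626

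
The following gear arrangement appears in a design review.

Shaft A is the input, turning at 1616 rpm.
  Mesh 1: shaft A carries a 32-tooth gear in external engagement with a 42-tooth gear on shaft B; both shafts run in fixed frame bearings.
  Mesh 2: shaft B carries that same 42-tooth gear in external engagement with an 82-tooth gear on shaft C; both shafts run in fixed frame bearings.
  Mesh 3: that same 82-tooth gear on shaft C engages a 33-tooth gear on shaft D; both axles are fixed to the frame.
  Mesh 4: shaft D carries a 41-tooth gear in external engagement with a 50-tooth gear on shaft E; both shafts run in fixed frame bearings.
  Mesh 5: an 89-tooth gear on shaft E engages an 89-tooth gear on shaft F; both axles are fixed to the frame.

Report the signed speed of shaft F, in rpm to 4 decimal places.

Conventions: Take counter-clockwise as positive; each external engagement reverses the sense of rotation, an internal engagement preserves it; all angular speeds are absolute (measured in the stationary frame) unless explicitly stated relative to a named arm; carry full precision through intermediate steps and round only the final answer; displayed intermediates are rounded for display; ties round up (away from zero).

-1284.9648 rpm

5-mesh fixed-axis compound train (all bearings frame-fixed)
mesh 1 [32T→42T]: ω = 1616.0000×32/42 = 1231.2381 rpm, sense flips to −
mesh 2 [42T→82T]: ω = 1231.2381×42/82 = 630.6341 rpm, sense flips to +
mesh 3 [82T→33T]: ω = 630.6341×82/33 = 1567.0303 rpm, sense flips to −
mesh 4 [41T→50T]: ω = 1567.0303×41/50 = 1284.9648 rpm, sense flips to +
mesh 5 [89T→89T]: ω = 1284.9648×89/89 = 1284.9648 rpm, sense flips to −
signed output speed = -1284.9648 rpm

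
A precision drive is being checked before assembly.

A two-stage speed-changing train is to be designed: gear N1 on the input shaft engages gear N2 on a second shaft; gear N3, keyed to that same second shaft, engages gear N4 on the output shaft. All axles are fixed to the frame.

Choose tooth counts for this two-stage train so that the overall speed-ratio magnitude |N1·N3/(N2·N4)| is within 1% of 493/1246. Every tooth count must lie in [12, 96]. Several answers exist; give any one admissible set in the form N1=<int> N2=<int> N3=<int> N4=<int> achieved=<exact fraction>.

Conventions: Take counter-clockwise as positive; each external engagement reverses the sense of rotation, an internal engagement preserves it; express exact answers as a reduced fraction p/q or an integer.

topology: fixed-axis compound train — 2 stages, target 493/1246
target = 493/1246 in lowest terms: an exact hit needs N1·N3 = k·493 and N2·N4 = k·1246 for one integer k, every count in [12, 96]; additionally prefer no 1:1 stage (N1 ≠ N2, N3 ≠ N4)
k = 1: N1·N3 = 493 = 17·29, N2·N4 = 1246 = 14·89
achieved = 17·29/(14·89) = 493/1246; |achieved − target| = 0 ≤ 493/124600 ✓

N1=17 N2=14 N3=29 N4=89 achieved=493/1246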